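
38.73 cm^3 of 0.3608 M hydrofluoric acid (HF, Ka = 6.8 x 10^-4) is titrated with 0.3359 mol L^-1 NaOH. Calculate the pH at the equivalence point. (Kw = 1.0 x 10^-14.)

n(HF) = 0.3608 x 0.03873 = 0.01397 mol; V(NaOH) at equivalence = 0.01397/0.3359 = 0.04160 L.
At equivalence all the acid is converted to F-; total volume = 0.03873 + 0.04160 = 0.08033 L, so [F-] = 0.01397/0.08033 = 0.1740 M.
Kb = Kw/Ka = 1.0e-14 / 6.8 x 10^-4 = 1.47e-11.
[OH^-] = sqrt(Kb x [F-]) = sqrt(1.47e-11 x 0.1740) = 1.60e-6 M.
pOH = 5.80, so pH = 14.00 - 5.80 = 8.20.

8.20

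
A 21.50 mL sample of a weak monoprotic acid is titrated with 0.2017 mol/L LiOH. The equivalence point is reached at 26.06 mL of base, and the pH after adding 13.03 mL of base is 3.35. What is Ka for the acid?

13.03 mL is half of the equivalence volume, so this is the half-equivalence point where [HA] = [A^-].
At half-equivalence pH = pKa, so pKa = 3.35.
Ka = 10^(-3.35) = 4.5 x 10^-4.

4.5 x 10^-4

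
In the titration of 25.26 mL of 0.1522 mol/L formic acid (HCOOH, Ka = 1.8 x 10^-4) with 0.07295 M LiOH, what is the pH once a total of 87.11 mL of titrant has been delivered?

12.35

n(acid) = 0.1522 x 0.02526 = 0.003845 mol; n(LiOH) added = 0.07295 x 0.08711 = 0.006355 mol.
Base is in excess by 0.006355 - 0.003845 = 0.002510 mol in a total volume of 0.1124 L.
[OH^-] = 0.002510/0.1124 = 0.02234 M, so pOH = 1.65 and pH = 14.00 - 1.65 = 12.35.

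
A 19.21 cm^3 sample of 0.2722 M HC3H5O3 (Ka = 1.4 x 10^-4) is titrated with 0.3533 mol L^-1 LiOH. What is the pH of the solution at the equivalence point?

8.52

n(HC3H5O3) = 0.2722 x 0.01921 = 0.005229 mol; V(LiOH) at equivalence = 0.005229/0.3533 = 0.01480 L.
At equivalence all the acid is converted to C3H5O3-; total volume = 0.01921 + 0.01480 = 0.03401 L, so [C3H5O3-] = 0.005229/0.03401 = 0.1537 M.
Kb = Kw/Ka = 1.0e-14 / 1.4 x 10^-4 = 7.14e-11.
[OH^-] = sqrt(Kb x [C3H5O3-]) = sqrt(7.14e-11 x 0.1537) = 3.31e-6 M.
pOH = 5.48, so pH = 14.00 - 5.48 = 8.52.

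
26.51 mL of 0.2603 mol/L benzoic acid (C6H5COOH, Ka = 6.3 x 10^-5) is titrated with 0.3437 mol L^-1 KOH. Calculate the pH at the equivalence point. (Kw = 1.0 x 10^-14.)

8.69

n(C6H5COOH) = 0.2603 x 0.02651 = 0.006901 mol; V(KOH) at equivalence = 0.006901/0.3437 = 0.02008 L.
At equivalence all the acid is converted to C6H5COO-; total volume = 0.02651 + 0.02008 = 0.04659 L, so [C6H5COO-] = 0.006901/0.04659 = 0.1481 M.
Kb = Kw/Ka = 1.0e-14 / 6.3 x 10^-5 = 1.59e-10.
[OH^-] = sqrt(Kb x [C6H5COO-]) = sqrt(1.59e-10 x 0.1481) = 4.85e-6 M.
pOH = 5.31, so pH = 14.00 - 5.31 = 8.69.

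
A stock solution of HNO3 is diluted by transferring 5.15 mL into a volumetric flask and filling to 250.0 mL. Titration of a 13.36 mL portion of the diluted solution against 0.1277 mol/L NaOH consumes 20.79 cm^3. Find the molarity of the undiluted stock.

9.65 M

n(NaOH) = 0.1277 x 0.02079 = 0.002655 mol.
n(HNO3) in the aliquot = 0.002655 mol.
[diluted HNO3] = 0.002655 / 0.01336 = 0.1987 M.
Dilution factor = 250.0/5.150 = 48.54, so [stock] = 0.1987 x 48.54 = 9.65 M.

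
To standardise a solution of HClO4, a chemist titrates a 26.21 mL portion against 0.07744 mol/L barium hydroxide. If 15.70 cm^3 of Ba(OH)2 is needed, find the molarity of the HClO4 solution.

n(Ba(OH)2) delivered = 0.07744 x 0.01570 = 0.001216 mol.
The reaction is 2 HClO4 + 1 Ba(OH)2, so n(HClO4) = 0.001216 x 2/1 = 0.002432 mol.
[HClO4] = 0.002432 mol / 0.02621 L = 0.0928 M.

0.0928 M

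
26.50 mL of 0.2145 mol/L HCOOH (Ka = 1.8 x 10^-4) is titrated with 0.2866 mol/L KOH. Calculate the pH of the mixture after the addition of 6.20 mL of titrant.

Initial n(HCOOH) = 0.2145 x 0.02650 = 0.005684 mol.
n(KOH) added = 0.2866 x 0.006200 = 0.001777 mol, converting that many moles of HCOOH to HCOO-.
Remaining n(HCOOH) = 0.003907 mol; n(HCOO-) = 0.001777 mol.
By Henderson-Hasselbalch, pH = pKa + log([A^-]/[HA]) = 3.74 + log(0.001777/0.003907) = 3.74 + (-0.34) = 3.40.

3.40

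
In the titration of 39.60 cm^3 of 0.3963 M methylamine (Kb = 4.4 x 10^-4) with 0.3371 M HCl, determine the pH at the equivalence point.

5.69

n(CH3NH2) = 0.3963 x 0.03960 = 0.01569 mol; V(HCl) at equivalence = 0.01569/0.3371 = 0.04655 L.
At equivalence the base is fully converted to CH3NH3+; total volume = 0.08615 L, so [CH3NH3+] = 0.01569/0.08615 = 0.1822 M.
Ka(CH3NH3+) = Kw/Kb = 1.0e-14 / 4.4 x 10^-4 = 2.27e-11.
[H^+] = sqrt(Ka x [CH3NH3+]) = sqrt(2.27e-11 x 0.1822) = 2.03e-6 M.
pH = -log(2.03e-6) = 5.69.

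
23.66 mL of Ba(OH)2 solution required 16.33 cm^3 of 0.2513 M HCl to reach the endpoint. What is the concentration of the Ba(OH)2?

n(HCl) delivered = 0.2513 x 0.01633 = 0.004104 mol.
The reaction is 1 Ba(OH)2 + 2 HCl, so n(Ba(OH)2) = 0.004104 x 1/2 = 0.002052 mol.
[Ba(OH)2] = 0.002052 mol / 0.02366 L = 0.0867 M.

0.0867 M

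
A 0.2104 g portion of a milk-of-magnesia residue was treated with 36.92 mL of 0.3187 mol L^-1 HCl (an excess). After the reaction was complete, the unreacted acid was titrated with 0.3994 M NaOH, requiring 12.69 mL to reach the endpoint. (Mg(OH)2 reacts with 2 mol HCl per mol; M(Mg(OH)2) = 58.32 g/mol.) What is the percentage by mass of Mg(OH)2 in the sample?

Total n(HCl) added = 0.3187 x 0.03692 = 0.01177 mol.
n(NaOH) used = 0.3994 x 0.01269 = 0.005068 mol, which equals the excess n(HCl).
So n(HCl) consumed by the sample = 0.01177 - 0.005068 = 0.006698 mol.
n(Mg(OH)2) = 0.006698 / 2 = 0.003349 mol.
mass Mg(OH)2 = 0.003349 x 58.32 = 0.1953 g, so %Mg(OH)2 = 0.1953/0.2104 x 100 = 92.8%.

92.8%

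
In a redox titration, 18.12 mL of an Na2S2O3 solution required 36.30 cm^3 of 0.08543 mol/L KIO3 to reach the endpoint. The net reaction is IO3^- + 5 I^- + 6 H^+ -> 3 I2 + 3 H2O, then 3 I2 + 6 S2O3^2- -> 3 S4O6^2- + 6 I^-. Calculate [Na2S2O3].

n(KIO3) = 0.08543 x 0.03630 = 0.003101 mol.
From the balanced equation, 1 mol KIO3 reacts with 6 mol Na2S2O3, so n(Na2S2O3) = 0.003101 x 6/1 = 0.01861 mol.
[Na2S2O3] = 0.01861 / 0.01812 L = 1.03 M.

1.03 M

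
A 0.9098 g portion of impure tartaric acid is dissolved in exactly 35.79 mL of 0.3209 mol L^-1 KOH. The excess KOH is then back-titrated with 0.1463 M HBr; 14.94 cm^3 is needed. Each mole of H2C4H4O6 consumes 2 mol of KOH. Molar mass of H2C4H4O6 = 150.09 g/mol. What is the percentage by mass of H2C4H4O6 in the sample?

Total n(KOH) added = 0.3209 x 0.03579 = 0.01149 mol.
n(HBr) used = 0.1463 x 0.01494 = 0.002186 mol, which equals the excess n(KOH).
So n(KOH) consumed by the sample = 0.01149 - 0.002186 = 0.009299 mol.
n(H2C4H4O6) = 0.009299 / 2 = 0.004650 mol.
mass H2C4H4O6 = 0.004650 x 150.09 = 0.6979 g, so %H2C4H4O6 = 0.6979/0.9098 x 100 = 76.7%.

76.7%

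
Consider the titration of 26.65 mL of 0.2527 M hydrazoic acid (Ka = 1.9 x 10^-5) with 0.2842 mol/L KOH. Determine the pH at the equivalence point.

8.92

n(HN3) = 0.2527 x 0.02665 = 0.006734 mol; V(KOH) at equivalence = 0.006734/0.2842 = 0.02370 L.
At equivalence all the acid is converted to N3-; total volume = 0.02665 + 0.02370 = 0.05035 L, so [N3-] = 0.006734/0.05035 = 0.1338 M.
Kb = Kw/Ka = 1.0e-14 / 1.9 x 10^-5 = 5.26e-10.
[OH^-] = sqrt(Kb x [N3-]) = sqrt(5.26e-10 x 0.1338) = 8.39e-6 M.
pOH = 5.08, so pH = 14.00 - 5.08 = 8.92.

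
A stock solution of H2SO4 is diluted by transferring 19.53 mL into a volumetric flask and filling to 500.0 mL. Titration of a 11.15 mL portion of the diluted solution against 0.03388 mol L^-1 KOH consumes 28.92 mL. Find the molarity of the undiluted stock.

1.12 M

n(KOH) = 0.03388 x 0.02892 = 0.0009798 mol.
n(H2SO4) in the aliquot = 0.0009798 x 1/2 = 0.0004899 mol.
[diluted H2SO4] = 0.0004899 / 0.01115 = 0.04394 M.
Dilution factor = 500.0/19.53 = 25.60, so [stock] = 0.04394 x 25.60 = 1.12 M.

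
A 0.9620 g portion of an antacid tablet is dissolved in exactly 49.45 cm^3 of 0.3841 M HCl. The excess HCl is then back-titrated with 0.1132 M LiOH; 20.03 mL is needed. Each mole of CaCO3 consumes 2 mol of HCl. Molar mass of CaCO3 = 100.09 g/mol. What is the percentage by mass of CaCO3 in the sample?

87.0%

Total n(HCl) added = 0.3841 x 0.04945 = 0.01899 mol.
n(LiOH) used = 0.1132 x 0.02003 = 0.002267 mol, which equals the excess n(HCl).
So n(HCl) consumed by the sample = 0.01899 - 0.002267 = 0.01673 mol.
n(CaCO3) = 0.01673 / 2 = 0.008363 mol.
mass CaCO3 = 0.008363 x 100.09 = 0.8371 g, so %CaCO3 = 0.8371/0.9620 x 100 = 87.0%.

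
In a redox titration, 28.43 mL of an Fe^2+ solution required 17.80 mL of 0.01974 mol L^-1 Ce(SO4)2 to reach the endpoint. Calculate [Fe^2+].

n(Ce(SO4)2) = 0.01974 x 0.01780 = 0.0003514 mol.
From the balanced equation, 1 mol Ce(SO4)2 reacts with 1 mol Fe^2+, so n(Fe^2+) = 0.0003514 x 1/1 = 0.0003514 mol.
[Fe^2+] = 0.0003514 / 0.02843 L = 0.0124 M.

0.0124 M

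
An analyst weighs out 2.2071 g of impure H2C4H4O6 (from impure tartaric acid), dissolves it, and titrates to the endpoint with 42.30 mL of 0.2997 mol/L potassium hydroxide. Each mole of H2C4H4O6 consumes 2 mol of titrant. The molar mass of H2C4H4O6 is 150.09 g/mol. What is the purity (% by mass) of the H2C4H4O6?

43.1%

n(KOH) = 0.2997 x 0.04230 = 0.01268 mol.
n(H2C4H4O6) = 0.01268 / 2 = 0.006339 mol.
mass of H2C4H4O6 = 0.006339 x 150.09 = 0.9514 g.
% purity = 0.9514 / 2.2071 x 100 = 43.1%.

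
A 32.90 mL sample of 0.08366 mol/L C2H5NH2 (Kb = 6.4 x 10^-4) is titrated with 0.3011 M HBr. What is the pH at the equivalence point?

n(C2H5NH2) = 0.08366 x 0.03290 = 0.002752 mol; V(HBr) at equivalence = 0.002752/0.3011 = 0.009141 L.
At equivalence the base is fully converted to C2H5NH3+; total volume = 0.04204 L, so [C2H5NH3+] = 0.002752/0.04204 = 0.06547 M.
Ka(C2H5NH3+) = Kw/Kb = 1.0e-14 / 6.4 x 10^-4 = 1.56e-11.
[H^+] = sqrt(Ka x [C2H5NH3+]) = sqrt(1.56e-11 x 0.06547) = 1.01e-6 M.
pH = -log(1.01e-6) = 6.00.

6.00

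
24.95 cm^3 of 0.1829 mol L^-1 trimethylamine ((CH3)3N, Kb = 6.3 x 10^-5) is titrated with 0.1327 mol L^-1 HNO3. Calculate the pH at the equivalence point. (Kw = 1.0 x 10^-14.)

5.46

n((CH3)3N) = 0.1829 x 0.02495 = 0.004563 mol; V(HNO3) at equivalence = 0.004563/0.1327 = 0.03439 L.
At equivalence the base is fully converted to (CH3)3NH+; total volume = 0.05934 L, so [(CH3)3NH+] = 0.004563/0.05934 = 0.07690 M.
Ka((CH3)3NH+) = Kw/Kb = 1.0e-14 / 6.3 x 10^-5 = 1.59e-10.
[H^+] = sqrt(Ka x [(CH3)3NH+]) = sqrt(1.59e-10 x 0.07690) = 3.49e-6 M.
pH = -log(3.49e-6) = 5.46.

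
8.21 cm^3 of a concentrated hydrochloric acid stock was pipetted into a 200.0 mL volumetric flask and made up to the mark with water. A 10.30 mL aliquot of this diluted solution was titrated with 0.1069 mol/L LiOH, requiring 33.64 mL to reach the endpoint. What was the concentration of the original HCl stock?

8.51 M

n(LiOH) = 0.1069 x 0.03364 = 0.003596 mol.
n(HCl) in the aliquot = 0.003596 mol.
[diluted HCl] = 0.003596 / 0.01030 = 0.3491 M.
Dilution factor = 200.0/8.210 = 24.36, so [stock] = 0.3491 x 24.36 = 8.51 M.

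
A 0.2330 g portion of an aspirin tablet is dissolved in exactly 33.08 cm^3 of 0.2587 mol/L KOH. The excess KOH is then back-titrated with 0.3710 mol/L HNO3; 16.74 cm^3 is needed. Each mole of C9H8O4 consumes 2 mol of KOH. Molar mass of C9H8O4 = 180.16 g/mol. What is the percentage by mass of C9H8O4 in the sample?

Total n(KOH) added = 0.2587 x 0.03308 = 0.008558 mol.
n(HNO3) used = 0.3710 x 0.01674 = 0.006211 mol, which equals the excess n(KOH).
So n(KOH) consumed by the sample = 0.008558 - 0.006211 = 0.002347 mol.
n(C9H8O4) = 0.002347 / 2 = 0.001174 mol.
mass C9H8O4 = 0.001174 x 180.16 = 0.2114 g, so %C9H8O4 = 0.2114/0.2330 x 100 = 90.7%.

90.7%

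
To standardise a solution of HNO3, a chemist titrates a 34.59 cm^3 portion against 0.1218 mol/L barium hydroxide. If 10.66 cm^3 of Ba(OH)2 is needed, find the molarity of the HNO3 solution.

0.0751 M

n(Ba(OH)2) delivered = 0.1218 x 0.01066 = 0.001298 mol.
The reaction is 2 HNO3 + 1 Ba(OH)2, so n(HNO3) = 0.001298 x 2/1 = 0.002597 mol.
[HNO3] = 0.002597 mol / 0.03459 L = 0.0751 M.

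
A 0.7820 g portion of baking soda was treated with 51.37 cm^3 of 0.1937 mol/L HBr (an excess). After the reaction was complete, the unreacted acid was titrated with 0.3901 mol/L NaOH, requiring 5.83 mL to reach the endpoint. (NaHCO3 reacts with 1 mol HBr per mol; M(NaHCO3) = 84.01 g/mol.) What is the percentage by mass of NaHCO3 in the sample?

82.5%

Total n(HBr) added = 0.1937 x 0.05137 = 0.009950 mol.
n(NaOH) used = 0.3901 x 0.005830 = 0.002274 mol, which equals the excess n(HBr).
So n(HBr) consumed by the sample = 0.009950 - 0.002274 = 0.007676 mol.
n(NaHCO3) = 0.007676 / 1 = 0.007676 mol.
mass NaHCO3 = 0.007676 x 84.01 = 0.6449 g, so %NaHCO3 = 0.6449/0.7820 x 100 = 82.5%.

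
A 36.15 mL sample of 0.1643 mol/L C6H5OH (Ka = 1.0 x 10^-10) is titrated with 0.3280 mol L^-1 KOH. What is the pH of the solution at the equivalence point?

n(C6H5OH) = 0.1643 x 0.03615 = 0.005939 mol; V(KOH) at equivalence = 0.005939/0.3280 = 0.01811 L.
At equivalence all the acid is converted to C6H5O-; total volume = 0.03615 + 0.01811 = 0.05426 L, so [C6H5O-] = 0.005939/0.05426 = 0.1095 M.
Kb = Kw/Ka = 1.0e-14 / 1.0 x 10^-10 = 0.000100.
[OH^-] = sqrt(Kb x [C6H5O-]) = sqrt(0.000100 x 0.1095) = 0.00331 M.
pOH = 2.48, so pH = 14.00 - 2.48 = 11.52.

11.52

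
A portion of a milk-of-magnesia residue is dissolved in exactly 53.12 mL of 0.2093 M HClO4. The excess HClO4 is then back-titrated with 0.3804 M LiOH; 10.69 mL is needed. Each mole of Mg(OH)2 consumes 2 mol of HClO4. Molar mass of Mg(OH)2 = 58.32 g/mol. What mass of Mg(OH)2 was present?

0.206 g

Total n(HClO4) added = 0.2093 x 0.05312 = 0.01112 mol.
n(LiOH) used = 0.3804 x 0.01069 = 0.004066 mol, which equals the excess n(HClO4).
So n(HClO4) consumed by the sample = 0.01112 - 0.004066 = 0.007052 mol.
n(Mg(OH)2) = 0.007052 / 2 = 0.003526 mol.
mass = 0.003526 mol x 58.32 g/mol = 0.206 g.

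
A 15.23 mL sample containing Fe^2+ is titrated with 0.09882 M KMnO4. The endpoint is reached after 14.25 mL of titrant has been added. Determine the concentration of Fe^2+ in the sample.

0.462 M

n(KMnO4) = 0.09882 x 0.01425 = 0.001408 mol.
From the balanced equation, 1 mol KMnO4 reacts with 5 mol Fe^2+, so n(Fe^2+) = 0.001408 x 5/1 = 0.007041 mol.
[Fe^2+] = 0.007041 / 0.01523 L = 0.462 M.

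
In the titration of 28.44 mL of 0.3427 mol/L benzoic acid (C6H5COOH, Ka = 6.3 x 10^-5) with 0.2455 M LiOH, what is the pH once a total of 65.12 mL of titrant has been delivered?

n(acid) = 0.3427 x 0.02844 = 0.009746 mol; n(LiOH) added = 0.2455 x 0.06512 = 0.01599 mol.
Base is in excess by 0.01599 - 0.009746 = 0.006241 mol in a total volume of 0.09356 L.
[OH^-] = 0.006241/0.09356 = 0.06670 M, so pOH = 1.18 and pH = 14.00 - 1.18 = 12.82.

12.82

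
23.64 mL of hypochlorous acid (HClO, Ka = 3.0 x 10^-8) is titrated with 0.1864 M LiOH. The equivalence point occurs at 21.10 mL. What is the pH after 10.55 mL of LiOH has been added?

7.52

10.55 mL is exactly half the equivalence volume (21.10/2), i.e. the half-equivalence point.
There, n(HA) = n(A^-), so pH = pKa = -log(3.0 x 10^-8) = 7.52.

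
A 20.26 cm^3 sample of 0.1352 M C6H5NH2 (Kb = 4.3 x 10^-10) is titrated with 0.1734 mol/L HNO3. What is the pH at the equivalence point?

n(C6H5NH2) = 0.1352 x 0.02026 = 0.002739 mol; V(HNO3) at equivalence = 0.002739/0.1734 = 0.01580 L.
At equivalence the base is fully converted to C6H5NH3+; total volume = 0.03606 L, so [C6H5NH3+] = 0.002739/0.03606 = 0.07597 M.
Ka(C6H5NH3+) = Kw/Kb = 1.0e-14 / 4.3 x 10^-10 = 2.33e-5.
[H^+] = sqrt(Ka x [C6H5NH3+]) = sqrt(2.33e-5 x 0.07597) = 0.00133 M.
pH = -log(0.00133) = 2.88.

2.88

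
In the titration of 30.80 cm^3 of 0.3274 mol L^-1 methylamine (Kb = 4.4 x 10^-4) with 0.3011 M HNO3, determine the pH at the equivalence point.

5.72

n(CH3NH2) = 0.3274 x 0.03080 = 0.01008 mol; V(HNO3) at equivalence = 0.01008/0.3011 = 0.03349 L.
At equivalence the base is fully converted to CH3NH3+; total volume = 0.06429 L, so [CH3NH3+] = 0.01008/0.06429 = 0.1568 M.
Ka(CH3NH3+) = Kw/Kb = 1.0e-14 / 4.4 x 10^-4 = 2.27e-11.
[H^+] = sqrt(Ka x [CH3NH3+]) = sqrt(2.27e-11 x 0.1568) = 1.89e-6 M.
pH = -log(1.89e-6) = 5.72.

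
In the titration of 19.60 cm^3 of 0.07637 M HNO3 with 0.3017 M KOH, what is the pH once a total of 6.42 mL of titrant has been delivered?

n(acid) = 0.07637 x 0.01960 = 0.001497 mol; n(KOH) added = 0.3017 x 0.006420 = 0.001937 mol.
Base is in excess by 0.001937 - 0.001497 = 0.0004401 mol in a total volume of 0.02602 L.
[OH^-] = 0.0004401/0.02602 = 0.01691 M, so pOH = 1.77 and pH = 14.00 - 1.77 = 12.23.

12.23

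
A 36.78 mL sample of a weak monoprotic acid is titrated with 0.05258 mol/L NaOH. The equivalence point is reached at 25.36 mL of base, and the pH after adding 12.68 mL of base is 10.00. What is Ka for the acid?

12.68 mL is half of the equivalence volume, so this is the half-equivalence point where [HA] = [A^-].
At half-equivalence pH = pKa, so pKa = 10.00.
Ka = 10^(-10.00) = 1.0 x 10^-10.

1.0 x 10^-10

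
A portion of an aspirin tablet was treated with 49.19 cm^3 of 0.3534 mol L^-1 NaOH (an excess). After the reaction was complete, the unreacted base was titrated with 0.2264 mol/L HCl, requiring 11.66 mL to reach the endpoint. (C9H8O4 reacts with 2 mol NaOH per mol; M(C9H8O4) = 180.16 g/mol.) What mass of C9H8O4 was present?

Total n(NaOH) added = 0.3534 x 0.04919 = 0.01738 mol.
n(HCl) used = 0.2264 x 0.01166 = 0.002640 mol, which equals the excess n(NaOH).
So n(NaOH) consumed by the sample = 0.01738 - 0.002640 = 0.01474 mol.
n(C9H8O4) = 0.01474 / 2 = 0.007372 mol.
mass = 0.007372 mol x 180.16 g/mol = 1.33 g.

1.33 g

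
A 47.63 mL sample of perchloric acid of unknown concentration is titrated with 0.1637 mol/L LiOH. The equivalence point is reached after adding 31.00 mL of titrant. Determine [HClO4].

0.107 M

n(LiOH) delivered = 0.1637 x 0.03100 = 0.005075 mol.
For a 1:1 reaction, n(HClO4) = 0.005075 mol.
[HClO4] = 0.005075 mol / 0.04763 L = 0.107 M.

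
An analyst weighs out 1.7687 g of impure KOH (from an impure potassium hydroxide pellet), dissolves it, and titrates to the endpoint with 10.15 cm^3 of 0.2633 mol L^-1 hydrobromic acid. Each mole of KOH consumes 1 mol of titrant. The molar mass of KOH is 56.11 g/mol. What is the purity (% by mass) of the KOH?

8.48%

n(HBr) = 0.2633 x 0.01015 = 0.002672 mol.
n(KOH) = 0.002672 / 1 = 0.002672 mol.
mass of KOH = 0.002672 x 56.11 = 0.1500 g.
% purity = 0.1500 / 1.7687 x 100 = 8.48%.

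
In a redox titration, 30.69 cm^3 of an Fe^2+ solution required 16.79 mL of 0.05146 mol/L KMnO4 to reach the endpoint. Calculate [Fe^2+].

n(KMnO4) = 0.05146 x 0.01679 = 0.0008640 mol.
From the balanced equation, 1 mol KMnO4 reacts with 5 mol Fe^2+, so n(Fe^2+) = 0.0008640 x 5/1 = 0.004320 mol.
[Fe^2+] = 0.004320 / 0.03069 L = 0.141 M.

0.141 M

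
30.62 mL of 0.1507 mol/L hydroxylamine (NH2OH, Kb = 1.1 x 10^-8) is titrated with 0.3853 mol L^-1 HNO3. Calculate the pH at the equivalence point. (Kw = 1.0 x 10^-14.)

3.50

n(NH2OH) = 0.1507 x 0.03062 = 0.004614 mol; V(HNO3) at equivalence = 0.004614/0.3853 = 0.01198 L.
At equivalence the base is fully converted to NH3OH+; total volume = 0.04260 L, so [NH3OH+] = 0.004614/0.04260 = 0.1083 M.
Ka(NH3OH+) = Kw/Kb = 1.0e-14 / 1.1 x 10^-8 = 9.09e-7.
[H^+] = sqrt(Ka x [NH3OH+]) = sqrt(9.09e-7 x 0.1083) = 0.000314 M.
pH = -log(0.000314) = 3.50.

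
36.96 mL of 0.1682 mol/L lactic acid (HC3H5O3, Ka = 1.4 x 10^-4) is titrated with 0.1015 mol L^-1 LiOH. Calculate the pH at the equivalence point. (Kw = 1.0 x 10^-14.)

8.33

n(HC3H5O3) = 0.1682 x 0.03696 = 0.006217 mol; V(LiOH) at equivalence = 0.006217/0.1015 = 0.06125 L.
At equivalence all the acid is converted to C3H5O3-; total volume = 0.03696 + 0.06125 = 0.09821 L, so [C3H5O3-] = 0.006217/0.09821 = 0.06330 M.
Kb = Kw/Ka = 1.0e-14 / 1.4 x 10^-4 = 7.14e-11.
[OH^-] = sqrt(Kb x [C3H5O3-]) = sqrt(7.14e-11 x 0.06330) = 2.13e-6 M.
pOH = 5.67, so pH = 14.00 - 5.67 = 8.33.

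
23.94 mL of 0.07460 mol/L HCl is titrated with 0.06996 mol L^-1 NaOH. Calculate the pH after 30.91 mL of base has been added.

11.84

n(acid) = 0.07460 x 0.02394 = 0.001786 mol; n(NaOH) added = 0.06996 x 0.03091 = 0.002162 mol.
Base is in excess by 0.002162 - 0.001786 = 0.0003765 mol in a total volume of 0.05485 L.
[OH^-] = 0.0003765/0.05485 = 0.006865 M, so pOH = 2.16 and pH = 14.00 - 2.16 = 11.84.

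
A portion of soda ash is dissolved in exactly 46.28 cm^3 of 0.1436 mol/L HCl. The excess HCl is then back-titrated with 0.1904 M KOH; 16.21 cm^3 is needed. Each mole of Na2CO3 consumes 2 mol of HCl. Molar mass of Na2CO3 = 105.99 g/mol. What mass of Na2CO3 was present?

Total n(HCl) added = 0.1436 x 0.04628 = 0.006646 mol.
n(KOH) used = 0.1904 x 0.01621 = 0.003086 mol, which equals the excess n(HCl).
So n(HCl) consumed by the sample = 0.006646 - 0.003086 = 0.003559 mol.
n(Na2CO3) = 0.003559 / 2 = 0.001780 mol.
mass = 0.001780 mol x 105.99 g/mol = 0.189 g.

0.189 g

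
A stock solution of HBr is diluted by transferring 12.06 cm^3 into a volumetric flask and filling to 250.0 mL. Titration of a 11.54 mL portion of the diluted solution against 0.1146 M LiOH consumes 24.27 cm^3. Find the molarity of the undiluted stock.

5.00 M

n(LiOH) = 0.1146 x 0.02427 = 0.002781 mol.
n(HBr) in the aliquot = 0.002781 mol.
[diluted HBr] = 0.002781 / 0.01154 = 0.2410 M.
Dilution factor = 250.0/12.06 = 20.73, so [stock] = 0.2410 x 20.73 = 5.00 M.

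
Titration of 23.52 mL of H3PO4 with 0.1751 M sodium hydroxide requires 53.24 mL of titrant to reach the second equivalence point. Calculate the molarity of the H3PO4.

n(NaOH) = 0.1751 x 0.05324 = 0.009322 mol.
At the second equivalence point, 2 mol OH^- react per mol H3PO4, so n(H3PO4) = 0.009322 / 2 = 0.004661 mol.
[H3PO4] = 0.004661 / 0.02352 L = 0.198 M.

0.198 M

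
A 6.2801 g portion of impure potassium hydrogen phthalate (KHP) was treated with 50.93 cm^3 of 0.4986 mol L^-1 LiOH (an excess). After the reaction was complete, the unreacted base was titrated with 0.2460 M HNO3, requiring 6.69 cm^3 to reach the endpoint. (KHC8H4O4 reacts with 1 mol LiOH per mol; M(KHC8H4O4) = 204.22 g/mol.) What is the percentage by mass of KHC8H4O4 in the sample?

Total n(LiOH) added = 0.4986 x 0.05093 = 0.02539 mol.
n(HNO3) used = 0.2460 x 0.006690 = 0.001646 mol, which equals the excess n(LiOH).
So n(LiOH) consumed by the sample = 0.02539 - 0.001646 = 0.02375 mol.
n(KHC8H4O4) = 0.02375 / 1 = 0.02375 mol.
mass KHC8H4O4 = 0.02375 x 204.22 = 4.850 g, so %KHC8H4O4 = 4.850/6.2801 x 100 = 77.2%.

77.2%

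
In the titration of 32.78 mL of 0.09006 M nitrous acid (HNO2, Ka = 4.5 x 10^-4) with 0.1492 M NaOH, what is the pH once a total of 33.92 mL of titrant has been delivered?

12.50

n(acid) = 0.09006 x 0.03278 = 0.002952 mol; n(NaOH) added = 0.1492 x 0.03392 = 0.005061 mol.
Base is in excess by 0.005061 - 0.002952 = 0.002109 mol in a total volume of 0.06670 L.
[OH^-] = 0.002109/0.06670 = 0.03161 M, so pOH = 1.50 and pH = 14.00 - 1.50 = 12.50.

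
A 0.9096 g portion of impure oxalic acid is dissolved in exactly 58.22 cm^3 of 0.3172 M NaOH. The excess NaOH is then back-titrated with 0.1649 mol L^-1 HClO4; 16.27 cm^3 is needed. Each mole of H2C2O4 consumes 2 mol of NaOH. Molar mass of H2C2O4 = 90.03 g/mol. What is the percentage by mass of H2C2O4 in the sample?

Total n(NaOH) added = 0.3172 x 0.05822 = 0.01847 mol.
n(HClO4) used = 0.1649 x 0.01627 = 0.002683 mol, which equals the excess n(NaOH).
So n(NaOH) consumed by the sample = 0.01847 - 0.002683 = 0.01578 mol.
n(H2C2O4) = 0.01578 / 2 = 0.007892 mol.
mass H2C2O4 = 0.007892 x 90.03 = 0.7105 g, so %H2C2O4 = 0.7105/0.9096 x 100 = 78.1%.

78.1%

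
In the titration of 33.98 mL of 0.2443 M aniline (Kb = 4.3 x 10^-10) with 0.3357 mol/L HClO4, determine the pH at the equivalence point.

2.74

n(C6H5NH2) = 0.2443 x 0.03398 = 0.008301 mol; V(HClO4) at equivalence = 0.008301/0.3357 = 0.02473 L.
At equivalence the base is fully converted to C6H5NH3+; total volume = 0.05871 L, so [C6H5NH3+] = 0.008301/0.05871 = 0.1414 M.
Ka(C6H5NH3+) = Kw/Kb = 1.0e-14 / 4.3 x 10^-10 = 2.33e-5.
[H^+] = sqrt(Ka x [C6H5NH3+]) = sqrt(2.33e-5 x 0.1414) = 0.00181 M.
pH = -log(0.00181) = 2.74.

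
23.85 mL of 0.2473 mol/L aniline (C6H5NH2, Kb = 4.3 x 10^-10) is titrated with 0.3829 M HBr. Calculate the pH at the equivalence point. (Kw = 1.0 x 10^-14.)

2.73

n(C6H5NH2) = 0.2473 x 0.02385 = 0.005898 mol; V(HBr) at equivalence = 0.005898/0.3829 = 0.01540 L.
At equivalence the base is fully converted to C6H5NH3+; total volume = 0.03925 L, so [C6H5NH3+] = 0.005898/0.03925 = 0.1503 M.
Ka(C6H5NH3+) = Kw/Kb = 1.0e-14 / 4.3 x 10^-10 = 2.33e-5.
[H^+] = sqrt(Ka x [C6H5NH3+]) = sqrt(2.33e-5 x 0.1503) = 0.00187 M.
pH = -log(0.00187) = 2.73.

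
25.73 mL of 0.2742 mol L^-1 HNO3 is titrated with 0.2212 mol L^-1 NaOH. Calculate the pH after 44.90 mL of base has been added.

n(acid) = 0.2742 x 0.02573 = 0.007055 mol; n(NaOH) added = 0.2212 x 0.04490 = 0.009932 mol.
Base is in excess by 0.009932 - 0.007055 = 0.002877 mol in a total volume of 0.07063 L.
[OH^-] = 0.002877/0.07063 = 0.04073 M, so pOH = 1.39 and pH = 14.00 - 1.39 = 12.61.

12.61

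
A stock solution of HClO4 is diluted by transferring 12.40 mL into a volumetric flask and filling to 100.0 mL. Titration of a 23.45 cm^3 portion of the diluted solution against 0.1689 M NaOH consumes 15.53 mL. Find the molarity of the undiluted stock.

0.902 M

n(NaOH) = 0.1689 x 0.01553 = 0.002623 mol.
n(HClO4) in the aliquot = 0.002623 mol.
[diluted HClO4] = 0.002623 / 0.02345 = 0.1119 M.
Dilution factor = 100.0/12.40 = 8.065, so [stock] = 0.1119 x 8.065 = 0.902 M.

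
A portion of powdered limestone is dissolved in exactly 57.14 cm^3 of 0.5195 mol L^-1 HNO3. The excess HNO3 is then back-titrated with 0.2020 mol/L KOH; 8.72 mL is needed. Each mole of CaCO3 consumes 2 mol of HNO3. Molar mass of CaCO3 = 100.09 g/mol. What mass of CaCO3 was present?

Total n(HNO3) added = 0.5195 x 0.05714 = 0.02968 mol.
n(KOH) used = 0.2020 x 0.008720 = 0.001761 mol, which equals the excess n(HNO3).
So n(HNO3) consumed by the sample = 0.02968 - 0.001761 = 0.02792 mol.
n(CaCO3) = 0.02792 / 2 = 0.01396 mol.
mass = 0.01396 mol x 100.09 g/mol = 1.40 g.

1.40 g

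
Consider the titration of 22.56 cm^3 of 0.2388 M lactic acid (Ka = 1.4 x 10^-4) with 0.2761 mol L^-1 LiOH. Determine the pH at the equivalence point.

8.48

n(HC3H5O3) = 0.2388 x 0.02256 = 0.005387 mol; V(LiOH) at equivalence = 0.005387/0.2761 = 0.01951 L.
At equivalence all the acid is converted to C3H5O3-; total volume = 0.02256 + 0.01951 = 0.04207 L, so [C3H5O3-] = 0.005387/0.04207 = 0.1280 M.
Kb = Kw/Ka = 1.0e-14 / 1.4 x 10^-4 = 7.14e-11.
[OH^-] = sqrt(Kb x [C3H5O3-]) = sqrt(7.14e-11 x 0.1280) = 3.02e-6 M.
pOH = 5.52, so pH = 14.00 - 5.52 = 8.48.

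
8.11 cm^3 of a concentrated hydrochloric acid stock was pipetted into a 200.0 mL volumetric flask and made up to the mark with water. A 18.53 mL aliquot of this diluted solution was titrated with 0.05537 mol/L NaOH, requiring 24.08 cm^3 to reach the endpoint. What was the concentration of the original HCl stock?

1.77 M

n(NaOH) = 0.05537 x 0.02408 = 0.001333 mol.
n(HCl) in the aliquot = 0.001333 mol.
[diluted HCl] = 0.001333 / 0.01853 = 0.07195 M.
Dilution factor = 200.0/8.110 = 24.66, so [stock] = 0.07195 x 24.66 = 1.77 M.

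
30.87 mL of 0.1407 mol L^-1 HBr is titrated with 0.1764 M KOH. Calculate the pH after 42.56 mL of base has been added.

12.63

n(acid) = 0.1407 x 0.03087 = 0.004343 mol; n(KOH) added = 0.1764 x 0.04256 = 0.007508 mol.
Base is in excess by 0.007508 - 0.004343 = 0.003164 mol in a total volume of 0.07343 L.
[OH^-] = 0.003164/0.07343 = 0.04309 M, so pOH = 1.37 and pH = 14.00 - 1.37 = 12.63.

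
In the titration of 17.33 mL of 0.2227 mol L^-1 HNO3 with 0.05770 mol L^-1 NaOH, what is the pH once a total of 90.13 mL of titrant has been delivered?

12.10

n(acid) = 0.2227 x 0.01733 = 0.003859 mol; n(NaOH) added = 0.05770 x 0.09013 = 0.005201 mol.
Base is in excess by 0.005201 - 0.003859 = 0.001341 mol in a total volume of 0.1075 L.
[OH^-] = 0.001341/0.1075 = 0.01248 M, so pOH = 1.90 and pH = 14.00 - 1.90 = 12.10.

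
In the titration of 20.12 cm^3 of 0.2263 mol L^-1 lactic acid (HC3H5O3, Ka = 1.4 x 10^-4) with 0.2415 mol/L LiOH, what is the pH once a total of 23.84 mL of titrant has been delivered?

12.44

n(acid) = 0.2263 x 0.02012 = 0.004553 mol; n(LiOH) added = 0.2415 x 0.02384 = 0.005757 mol.
Base is in excess by 0.005757 - 0.004553 = 0.001204 mol in a total volume of 0.04396 L.
[OH^-] = 0.001204/0.04396 = 0.02739 M, so pOH = 1.56 and pH = 14.00 - 1.56 = 12.44.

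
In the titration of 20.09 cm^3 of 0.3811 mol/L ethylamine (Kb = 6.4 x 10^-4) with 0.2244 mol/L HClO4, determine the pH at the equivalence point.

n(C2H5NH2) = 0.3811 x 0.02009 = 0.007656 mol; V(HClO4) at equivalence = 0.007656/0.2244 = 0.03412 L.
At equivalence the base is fully converted to C2H5NH3+; total volume = 0.05421 L, so [C2H5NH3+] = 0.007656/0.05421 = 0.1412 M.
Ka(C2H5NH3+) = Kw/Kb = 1.0e-14 / 6.4 x 10^-4 = 1.56e-11.
[H^+] = sqrt(Ka x [C2H5NH3+]) = sqrt(1.56e-11 x 0.1412) = 1.49e-6 M.
pH = -log(1.49e-6) = 5.83.

5.83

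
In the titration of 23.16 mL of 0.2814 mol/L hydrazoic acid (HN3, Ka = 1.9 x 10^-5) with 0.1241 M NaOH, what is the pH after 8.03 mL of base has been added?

Initial n(HN3) = 0.2814 x 0.02316 = 0.006517 mol.
n(NaOH) added = 0.1241 x 0.008030 = 0.0009965 mol, converting that many moles of HN3 to N3-.
Remaining n(HN3) = 0.005521 mol; n(N3-) = 0.0009965 mol.
By Henderson-Hasselbalch, pH = pKa + log([A^-]/[HA]) = 4.72 + log(0.0009965/0.005521) = 4.72 + (-0.74) = 3.98.

3.98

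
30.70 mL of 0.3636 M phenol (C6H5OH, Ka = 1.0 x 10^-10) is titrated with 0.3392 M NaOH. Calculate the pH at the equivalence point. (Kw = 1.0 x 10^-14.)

11.62

n(C6H5OH) = 0.3636 x 0.03070 = 0.01116 mol; V(NaOH) at equivalence = 0.01116/0.3392 = 0.03291 L.
At equivalence all the acid is converted to C6H5O-; total volume = 0.03070 + 0.03291 = 0.06361 L, so [C6H5O-] = 0.01116/0.06361 = 0.1755 M.
Kb = Kw/Ka = 1.0e-14 / 1.0 x 10^-10 = 0.000100.
[OH^-] = sqrt(Kb x [C6H5O-]) = sqrt(0.000100 x 0.1755) = 0.00419 M.
pOH = 2.38, so pH = 14.00 - 2.38 = 11.62.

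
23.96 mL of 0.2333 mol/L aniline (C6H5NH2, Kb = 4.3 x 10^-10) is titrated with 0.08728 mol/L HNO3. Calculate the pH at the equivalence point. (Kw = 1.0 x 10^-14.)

2.92

n(C6H5NH2) = 0.2333 x 0.02396 = 0.005590 mol; V(HNO3) at equivalence = 0.005590/0.08728 = 0.06405 L.
At equivalence the base is fully converted to C6H5NH3+; total volume = 0.08801 L, so [C6H5NH3+] = 0.005590/0.08801 = 0.06352 M.
Ka(C6H5NH3+) = Kw/Kb = 1.0e-14 / 4.3 x 10^-10 = 2.33e-5.
[H^+] = sqrt(Ka x [C6H5NH3+]) = sqrt(2.33e-5 x 0.06352) = 0.00122 M.
pH = -log(0.00122) = 2.92.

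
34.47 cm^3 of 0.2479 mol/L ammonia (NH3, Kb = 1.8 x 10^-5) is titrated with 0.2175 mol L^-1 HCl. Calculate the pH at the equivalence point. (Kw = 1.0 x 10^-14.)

n(NH3) = 0.2479 x 0.03447 = 0.008545 mol; V(HCl) at equivalence = 0.008545/0.2175 = 0.03929 L.
At equivalence the base is fully converted to NH4+; total volume = 0.07376 L, so [NH4+] = 0.008545/0.07376 = 0.1159 M.
Ka(NH4+) = Kw/Kb = 1.0e-14 / 1.8 x 10^-5 = 5.56e-10.
[H^+] = sqrt(Ka x [NH4+]) = sqrt(5.56e-10 x 0.1159) = 8.02e-6 M.
pH = -log(8.02e-6) = 5.10.

5.10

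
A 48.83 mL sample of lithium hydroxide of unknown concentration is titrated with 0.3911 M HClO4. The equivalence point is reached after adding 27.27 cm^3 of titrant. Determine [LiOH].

n(HClO4) delivered = 0.3911 x 0.02727 = 0.01067 mol.
For a 1:1 reaction, n(LiOH) = 0.01067 mol.
[LiOH] = 0.01067 mol / 0.04883 L = 0.218 M.

0.218 M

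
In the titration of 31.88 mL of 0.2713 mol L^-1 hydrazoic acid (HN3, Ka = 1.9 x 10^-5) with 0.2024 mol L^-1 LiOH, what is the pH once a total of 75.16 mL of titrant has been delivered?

12.79

n(acid) = 0.2713 x 0.03188 = 0.008649 mol; n(LiOH) added = 0.2024 x 0.07516 = 0.01521 mol.
Base is in excess by 0.01521 - 0.008649 = 0.006563 mol in a total volume of 0.1070 L.
[OH^-] = 0.006563/0.1070 = 0.06132 M, so pOH = 1.21 and pH = 14.00 - 1.21 = 12.79.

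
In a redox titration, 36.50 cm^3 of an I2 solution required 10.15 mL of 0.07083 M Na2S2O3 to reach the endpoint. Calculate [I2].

0.00985 M

n(Na2S2O3) = 0.07083 x 0.01015 = 0.0007189 mol.
From the balanced equation, 2 mol Na2S2O3 reacts with 1 mol I2, so n(I2) = 0.0007189 x 1/2 = 0.0003595 mol.
[I2] = 0.0003595 / 0.03650 L = 0.00985 M.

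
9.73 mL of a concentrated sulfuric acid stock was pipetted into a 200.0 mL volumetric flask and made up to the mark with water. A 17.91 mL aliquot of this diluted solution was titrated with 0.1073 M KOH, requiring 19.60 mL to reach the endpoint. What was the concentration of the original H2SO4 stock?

n(KOH) = 0.1073 x 0.01960 = 0.002103 mol.
n(H2SO4) in the aliquot = 0.002103 x 1/2 = 0.001052 mol.
[diluted H2SO4] = 0.001052 / 0.01791 = 0.05871 M.
Dilution factor = 200.0/9.730 = 20.55, so [stock] = 0.05871 x 20.55 = 1.21 M.

1.21 M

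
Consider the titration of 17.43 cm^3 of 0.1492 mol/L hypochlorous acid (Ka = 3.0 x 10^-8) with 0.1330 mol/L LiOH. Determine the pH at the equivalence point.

10.18

n(HClO) = 0.1492 x 0.01743 = 0.002601 mol; V(LiOH) at equivalence = 0.002601/0.1330 = 0.01955 L.
At equivalence all the acid is converted to ClO-; total volume = 0.01743 + 0.01955 = 0.03698 L, so [ClO-] = 0.002601/0.03698 = 0.07032 M.
Kb = Kw/Ka = 1.0e-14 / 3.0 x 10^-8 = 3.33e-7.
[OH^-] = sqrt(Kb x [ClO-]) = sqrt(3.33e-7 x 0.07032) = 0.000153 M.
pOH = 3.82, so pH = 14.00 - 3.82 = 10.18.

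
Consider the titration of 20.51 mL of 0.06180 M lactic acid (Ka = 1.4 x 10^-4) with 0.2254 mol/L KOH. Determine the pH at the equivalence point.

n(HC3H5O3) = 0.06180 x 0.02051 = 0.001268 mol; V(KOH) at equivalence = 0.001268/0.2254 = 0.005623 L.
At equivalence all the acid is converted to C3H5O3-; total volume = 0.02051 + 0.005623 = 0.02613 L, so [C3H5O3-] = 0.001268/0.02613 = 0.04850 M.
Kb = Kw/Ka = 1.0e-14 / 1.4 x 10^-4 = 7.14e-11.
[OH^-] = sqrt(Kb x [C3H5O3-]) = sqrt(7.14e-11 x 0.04850) = 1.86e-6 M.
pOH = 5.73, so pH = 14.00 - 5.73 = 8.27.

8.27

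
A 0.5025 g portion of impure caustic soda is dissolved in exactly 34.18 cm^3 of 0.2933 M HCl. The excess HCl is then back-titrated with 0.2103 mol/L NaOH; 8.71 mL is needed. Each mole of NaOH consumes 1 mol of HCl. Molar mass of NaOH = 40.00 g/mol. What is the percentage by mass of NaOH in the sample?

65.2%

Total n(HCl) added = 0.2933 x 0.03418 = 0.01002 mol.
n(NaOH) used = 0.2103 x 0.008710 = 0.001832 mol, which equals the excess n(HCl).
So n(HCl) consumed by the sample = 0.01002 - 0.001832 = 0.008193 mol.
n(NaOH) = 0.008193 / 1 = 0.008193 mol.
mass NaOH = 0.008193 x 40.00 = 0.3277 g, so %NaOH = 0.3277/0.5025 x 100 = 65.2%.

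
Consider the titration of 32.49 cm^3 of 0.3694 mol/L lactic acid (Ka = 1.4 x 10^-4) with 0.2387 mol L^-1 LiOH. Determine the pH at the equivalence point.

8.51

n(HC3H5O3) = 0.3694 x 0.03249 = 0.01200 mol; V(LiOH) at equivalence = 0.01200/0.2387 = 0.05028 L.
At equivalence all the acid is converted to C3H5O3-; total volume = 0.03249 + 0.05028 = 0.08277 L, so [C3H5O3-] = 0.01200/0.08277 = 0.1450 M.
Kb = Kw/Ka = 1.0e-14 / 1.4 x 10^-4 = 7.14e-11.
[OH^-] = sqrt(Kb x [C3H5O3-]) = sqrt(7.14e-11 x 0.1450) = 3.22e-6 M.
pOH = 5.49, so pH = 14.00 - 5.49 = 8.51.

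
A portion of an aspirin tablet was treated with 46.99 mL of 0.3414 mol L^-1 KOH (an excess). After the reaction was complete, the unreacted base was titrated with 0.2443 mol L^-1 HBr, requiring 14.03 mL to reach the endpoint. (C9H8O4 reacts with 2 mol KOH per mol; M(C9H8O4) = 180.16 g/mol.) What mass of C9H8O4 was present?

Total n(KOH) added = 0.3414 x 0.04699 = 0.01604 mol.
n(HBr) used = 0.2443 x 0.01403 = 0.003428 mol, which equals the excess n(KOH).
So n(KOH) consumed by the sample = 0.01604 - 0.003428 = 0.01261 mol.
n(C9H8O4) = 0.01261 / 2 = 0.006307 mol.
mass = 0.006307 mol x 180.16 g/mol = 1.14 g.

1.14 g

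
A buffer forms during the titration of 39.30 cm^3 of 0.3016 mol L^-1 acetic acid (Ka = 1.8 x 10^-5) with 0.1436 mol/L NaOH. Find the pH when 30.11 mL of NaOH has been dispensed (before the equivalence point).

Initial n(CH3COOH) = 0.3016 x 0.03930 = 0.01185 mol.
n(NaOH) added = 0.1436 x 0.03011 = 0.004324 mol, converting that many moles of CH3COOH to CH3COO-.
Remaining n(CH3COOH) = 0.007529 mol; n(CH3COO-) = 0.004324 mol.
By Henderson-Hasselbalch, pH = pKa + log([A^-]/[HA]) = 4.74 + log(0.004324/0.007529) = 4.74 + (-0.24) = 4.50.

4.50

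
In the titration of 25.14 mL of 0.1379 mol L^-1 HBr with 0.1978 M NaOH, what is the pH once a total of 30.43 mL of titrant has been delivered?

12.66

n(acid) = 0.1379 x 0.02514 = 0.003467 mol; n(NaOH) added = 0.1978 x 0.03043 = 0.006019 mol.
Base is in excess by 0.006019 - 0.003467 = 0.002552 mol in a total volume of 0.05557 L.
[OH^-] = 0.002552/0.05557 = 0.04593 M, so pOH = 1.34 and pH = 14.00 - 1.34 = 12.66.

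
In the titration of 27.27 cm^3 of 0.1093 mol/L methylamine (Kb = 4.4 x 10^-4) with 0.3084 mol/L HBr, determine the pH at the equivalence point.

n(CH3NH2) = 0.1093 x 0.02727 = 0.002981 mol; V(HBr) at equivalence = 0.002981/0.3084 = 0.009665 L.
At equivalence the base is fully converted to CH3NH3+; total volume = 0.03693 L, so [CH3NH3+] = 0.002981/0.03693 = 0.08070 M.
Ka(CH3NH3+) = Kw/Kb = 1.0e-14 / 4.4 x 10^-4 = 2.27e-11.
[H^+] = sqrt(Ka x [CH3NH3+]) = sqrt(2.27e-11 x 0.08070) = 1.35e-6 M.
pH = -log(1.35e-6) = 5.87.

5.87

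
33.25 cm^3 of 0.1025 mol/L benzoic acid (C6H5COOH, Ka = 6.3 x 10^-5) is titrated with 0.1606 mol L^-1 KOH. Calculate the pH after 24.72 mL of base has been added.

11.99

n(acid) = 0.1025 x 0.03325 = 0.003408 mol; n(KOH) added = 0.1606 x 0.02472 = 0.003970 mol.
Base is in excess by 0.003970 - 0.003408 = 0.0005619 mol in a total volume of 0.05797 L.
[OH^-] = 0.0005619/0.05797 = 0.009693 M, so pOH = 2.01 and pH = 14.00 - 2.01 = 11.99.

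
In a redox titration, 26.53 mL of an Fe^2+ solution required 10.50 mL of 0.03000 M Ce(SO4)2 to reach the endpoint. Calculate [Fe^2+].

n(Ce(SO4)2) = 0.03000 x 0.01050 = 0.0003150 mol.
From the balanced equation, 1 mol Ce(SO4)2 reacts with 1 mol Fe^2+, so n(Fe^2+) = 0.0003150 x 1/1 = 0.0003150 mol.
[Fe^2+] = 0.0003150 / 0.02653 L = 0.0119 M.

0.0119 M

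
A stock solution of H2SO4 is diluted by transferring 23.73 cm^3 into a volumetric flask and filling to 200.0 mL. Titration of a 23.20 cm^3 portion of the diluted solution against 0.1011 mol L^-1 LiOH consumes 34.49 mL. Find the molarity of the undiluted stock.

n(LiOH) = 0.1011 x 0.03449 = 0.003487 mol.
n(H2SO4) in the aliquot = 0.003487 x 1/2 = 0.001743 mol.
[diluted H2SO4] = 0.001743 / 0.02320 = 0.07515 M.
Dilution factor = 200.0/23.73 = 8.428, so [stock] = 0.07515 x 8.428 = 0.633 M.

0.633 M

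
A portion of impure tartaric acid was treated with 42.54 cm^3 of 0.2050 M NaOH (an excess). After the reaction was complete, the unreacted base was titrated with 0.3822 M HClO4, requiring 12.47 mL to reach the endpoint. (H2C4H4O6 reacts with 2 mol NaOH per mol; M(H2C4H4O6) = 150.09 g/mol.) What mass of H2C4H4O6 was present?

Total n(NaOH) added = 0.2050 x 0.04254 = 0.008721 mol.
n(HClO4) used = 0.3822 x 0.01247 = 0.004766 mol, which equals the excess n(NaOH).
So n(NaOH) consumed by the sample = 0.008721 - 0.004766 = 0.003955 mol.
n(H2C4H4O6) = 0.003955 / 2 = 0.001977 mol.
mass = 0.001977 mol x 150.09 g/mol = 0.297 g.

0.297 g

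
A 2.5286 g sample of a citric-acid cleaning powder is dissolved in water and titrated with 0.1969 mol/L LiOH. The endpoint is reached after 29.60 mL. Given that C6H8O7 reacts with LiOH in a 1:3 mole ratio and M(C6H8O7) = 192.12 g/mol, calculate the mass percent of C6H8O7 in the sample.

n(LiOH) = 0.1969 x 0.02960 = 0.005828 mol.
n(C6H8O7) = 0.005828 / 3 = 0.001943 mol.
mass of C6H8O7 = 0.001943 x 192.12 = 0.3732 g.
% purity = 0.3732 / 2.5286 x 100 = 14.8%.

14.8%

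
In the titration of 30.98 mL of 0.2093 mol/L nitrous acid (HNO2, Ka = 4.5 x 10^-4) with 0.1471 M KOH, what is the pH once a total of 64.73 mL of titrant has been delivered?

n(acid) = 0.2093 x 0.03098 = 0.006484 mol; n(KOH) added = 0.1471 x 0.06473 = 0.009522 mol.
Base is in excess by 0.009522 - 0.006484 = 0.003038 mol in a total volume of 0.09571 L.
[OH^-] = 0.003038/0.09571 = 0.03174 M, so pOH = 1.50 and pH = 14.00 - 1.50 = 12.50.

12.50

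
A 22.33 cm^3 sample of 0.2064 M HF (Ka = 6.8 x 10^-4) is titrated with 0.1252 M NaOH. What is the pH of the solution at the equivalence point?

8.03

n(HF) = 0.2064 x 0.02233 = 0.004609 mol; V(NaOH) at equivalence = 0.004609/0.1252 = 0.03681 L.
At equivalence all the acid is converted to F-; total volume = 0.02233 + 0.03681 = 0.05914 L, so [F-] = 0.004609/0.05914 = 0.07793 M.
Kb = Kw/Ka = 1.0e-14 / 6.8 x 10^-4 = 1.47e-11.
[OH^-] = sqrt(Kb x [F-]) = sqrt(1.47e-11 x 0.07793) = 1.07e-6 M.
pOH = 5.97, so pH = 14.00 - 5.97 = 8.03.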